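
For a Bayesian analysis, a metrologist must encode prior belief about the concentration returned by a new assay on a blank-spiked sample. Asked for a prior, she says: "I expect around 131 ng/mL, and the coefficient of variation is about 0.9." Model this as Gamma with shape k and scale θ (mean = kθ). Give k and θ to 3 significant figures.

For Gamma(k, scale θ): mean = kθ, variance = kθ², so CV = 1/√k.
CV = 0.9, hence k = 1/CV² = 1.23.
Then θ = mean/k = 131/1.23 = 106.

k ≈ 1.23, θ ≈ 106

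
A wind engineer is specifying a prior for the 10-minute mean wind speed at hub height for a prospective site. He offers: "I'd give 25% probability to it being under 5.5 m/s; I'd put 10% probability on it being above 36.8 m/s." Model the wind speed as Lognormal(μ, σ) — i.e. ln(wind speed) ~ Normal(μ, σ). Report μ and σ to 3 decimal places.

μ ≈ 2.360, σ ≈ 0.972

If T ~ Lognormal(μ,σ) then ln T ~ Normal(μ,σ), so the p-quantile of ln T is μ + z_p·σ.
ln(5.5) = 1.705 and ln(36.8) = 3.605; z_{0.25} = -0.6745, z_{0.9} = 1.282.
σ = (3.605 − 1.705)/(1.282 − (-0.6745)) = 0.972.
μ = 1.705 − (-0.6745)·0.972 = 2.360.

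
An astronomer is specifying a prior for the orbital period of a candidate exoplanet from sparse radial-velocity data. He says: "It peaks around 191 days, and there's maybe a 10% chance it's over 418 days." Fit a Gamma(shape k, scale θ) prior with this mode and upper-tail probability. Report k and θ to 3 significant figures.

Gamma(k,θ) with k>1 has mode (k−1)θ, so θ = 191/(k−1).
Need P(X < 418) = 0.9 with θ tied to k this way. Start at k = 2, θ = 191: P(X<418) ≈ 0.643.
Too low — raise k to concentrate. Iterating converges to k ≈ 4.13.
Then θ = 191/(4.13−1) ≈ 60.9.

k ≈ 4.13, θ ≈ 60.9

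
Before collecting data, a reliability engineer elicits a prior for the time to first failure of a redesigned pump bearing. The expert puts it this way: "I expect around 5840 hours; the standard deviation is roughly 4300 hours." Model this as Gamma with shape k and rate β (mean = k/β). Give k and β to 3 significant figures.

k ≈ 1.84, β ≈ 0.000316

For Gamma(k, rate β): mean = k/β, variance = k/β², so CV = 1/√k.
CV = SD/mean = 4300/5840 = 0.7363, hence k = 1/CV² = 1.84.
Then β = k/mean = 1.84/5840 = 0.000316.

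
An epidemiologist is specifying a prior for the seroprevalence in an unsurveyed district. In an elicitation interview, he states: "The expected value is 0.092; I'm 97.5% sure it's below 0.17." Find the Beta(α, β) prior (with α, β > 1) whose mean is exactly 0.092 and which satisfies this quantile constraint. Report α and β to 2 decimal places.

α ≈ 6.34, β ≈ 62.58

With mean 0.092 fixed, write α = 0.092s, β = 0.908s where s = α+β.
Need P(θ < 0.17) = 0.975 under Beta(0.092s, 0.908s). Normal approximation: (q−m)/√(m(1−m)/s) ≈ z_{0.975} = 1.96, so s ≈ 0.092·0.908·(1.96)²/(0.17−0.092)² = 52.7.
At s = 52.7: P(θ<0.17) ≈ 0.959. Adjusting to match 0.975 gives s ≈ 68.92.
So α = 0.092·68.92 ≈ 6.34, β = 0.908·68.92 ≈ 62.58.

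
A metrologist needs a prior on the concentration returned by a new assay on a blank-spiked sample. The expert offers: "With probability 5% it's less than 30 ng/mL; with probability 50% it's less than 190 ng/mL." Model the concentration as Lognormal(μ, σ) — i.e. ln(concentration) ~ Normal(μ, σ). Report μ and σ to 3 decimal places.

μ ≈ 5.247, σ ≈ 1.122

If T ~ Lognormal(μ,σ) then ln T ~ Normal(μ,σ), so the p-quantile of ln T is μ + z_p·σ.
ln(30) = 3.401 and ln(190) = 5.247; z_{0.05} = -1.645, z_{0.5} = 0.
σ = (5.247 − 3.401)/(0 − (-1.645)) = 1.122.
μ = 3.401 − (-1.645)·1.122 = 5.247.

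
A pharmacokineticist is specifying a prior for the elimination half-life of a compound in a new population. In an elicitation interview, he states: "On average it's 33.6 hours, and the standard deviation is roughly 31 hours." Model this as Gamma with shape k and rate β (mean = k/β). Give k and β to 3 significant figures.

k ≈ 1.17, β ≈ 0.035

For Gamma(k, rate β): mean = k/β, variance = k/β², so CV = 1/√k.
CV = SD/mean = 31/33.6 = 0.9226, hence k = 1/CV² = 1.17.
Then β = k/mean = 1.17/33.6 = 0.035.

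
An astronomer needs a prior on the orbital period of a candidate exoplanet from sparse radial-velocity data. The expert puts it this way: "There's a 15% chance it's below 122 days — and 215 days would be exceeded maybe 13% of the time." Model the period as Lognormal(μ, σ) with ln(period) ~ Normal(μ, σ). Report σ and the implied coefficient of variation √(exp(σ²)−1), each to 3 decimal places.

If T ~ Lognormal(μ,σ) then ln T ~ Normal(μ,σ), so the p-quantile of ln T is μ + z_p·σ.
ln(122) = 4.804 and ln(215) = 5.371; z_{0.15} = -1.036, z_{0.87} = 1.126.
σ = (5.371 − 4.804)/(1.126 − (-1.036)) = 0.262.
μ = 4.804 − (-1.036)·0.262 = 5.076.
CV = √(exp(σ²)−1) = √(exp(0.0686)−1) = 0.267.

σ ≈ 0.262, CV ≈ 0.267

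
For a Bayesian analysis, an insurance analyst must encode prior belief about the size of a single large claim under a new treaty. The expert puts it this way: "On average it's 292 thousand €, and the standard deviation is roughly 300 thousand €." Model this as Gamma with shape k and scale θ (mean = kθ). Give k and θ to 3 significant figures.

k ≈ 0.947, θ ≈ 308

For Gamma(k, scale θ): mean = kθ, variance = kθ², so CV = 1/√k.
CV = SD/mean = 300/292 = 1.027, hence k = 1/CV² = 0.947.
Then θ = mean/k = 292/0.947 = 308.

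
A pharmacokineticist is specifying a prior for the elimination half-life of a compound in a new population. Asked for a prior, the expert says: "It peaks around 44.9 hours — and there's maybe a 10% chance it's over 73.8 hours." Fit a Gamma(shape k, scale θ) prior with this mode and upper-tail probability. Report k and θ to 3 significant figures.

Gamma(k,θ) with k>1 has mode (k−1)θ, so θ = 44.9/(k−1).
Need P(X < 73.8) = 0.9 with θ tied to k this way. Start at k = 2, θ = 44.9: P(X<73.8) ≈ 0.489.
Too low — raise k to concentrate. Iterating converges to k ≈ 8.64.
Then θ = 44.9/(8.64−1) ≈ 5.88.

k ≈ 8.64, θ ≈ 5.88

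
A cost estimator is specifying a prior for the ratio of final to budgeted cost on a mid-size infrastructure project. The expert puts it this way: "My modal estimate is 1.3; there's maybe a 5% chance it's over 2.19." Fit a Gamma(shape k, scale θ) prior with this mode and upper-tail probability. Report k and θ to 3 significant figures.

k ≈ 11.3, θ ≈ 0.127

Gamma(k,θ) with k>1 has mode (k−1)θ, so θ = 1.3/(k−1).
Need P(X < 2.19) = 0.95 with θ tied to k this way. Start at k = 2, θ = 1.3: P(X<2.19) ≈ 0.502.
Too low — raise k to concentrate. Iterating converges to k ≈ 11.3.
Then θ = 1.3/(11.3−1) ≈ 0.127.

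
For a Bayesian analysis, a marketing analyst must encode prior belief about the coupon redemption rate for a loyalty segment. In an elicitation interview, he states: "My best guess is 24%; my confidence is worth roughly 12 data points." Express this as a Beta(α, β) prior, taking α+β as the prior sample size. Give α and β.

α = 2.88, β = 9.12

Under the effective-sample-size interpretation, Beta(α, β) has prior mean α/(α+β) and prior sample size α+β.
So α+β = 12 and α/(α+β) = 0.24, giving α = 0.24·12 = 2.88 and β = 12 − 2.88 = 9.12.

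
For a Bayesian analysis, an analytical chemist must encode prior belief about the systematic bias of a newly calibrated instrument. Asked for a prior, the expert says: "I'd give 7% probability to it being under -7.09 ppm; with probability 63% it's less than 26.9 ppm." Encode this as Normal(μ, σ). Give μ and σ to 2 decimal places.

The p-quantile of Normal(μ,σ) is μ + z_p·σ, with z_{0.07} = -1.476 and z_{0.63} = 0.3319.
Eliminate σ: μ = (z₂·x₁ − z₁·x₂)/(z₂ − z₁) = (0.3319·-7.09 − (-1.476)·26.9)/1.808 = 20.66.
Then σ = (x₂ − x₁)/(z₂ − z₁) = (26.9 − -7.09)/1.808 = 18.80.

μ = 20.66, σ = 18.80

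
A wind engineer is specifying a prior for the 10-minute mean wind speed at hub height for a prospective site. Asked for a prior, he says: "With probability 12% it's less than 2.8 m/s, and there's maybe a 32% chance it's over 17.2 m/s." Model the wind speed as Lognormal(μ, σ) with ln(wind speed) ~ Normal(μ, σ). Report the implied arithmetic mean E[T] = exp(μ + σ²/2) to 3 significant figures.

E[T] ≈ 18.9 m/s

If T ~ Lognormal(μ,σ) then ln T ~ Normal(μ,σ), so the p-quantile of ln T is μ + z_p·σ.
ln(2.8) = 1.03 and ln(17.2) = 2.845; z_{0.12} = -1.175, z_{0.68} = 0.4677.
σ = (2.845 − 1.03)/(0.4677 − (-1.175)) = 1.105.
μ = 1.03 − (-1.175)·1.105 = 2.328.
E[T] = exp(μ + σ²/2) = exp(2.328 + 0.6106) = 18.9 m/s.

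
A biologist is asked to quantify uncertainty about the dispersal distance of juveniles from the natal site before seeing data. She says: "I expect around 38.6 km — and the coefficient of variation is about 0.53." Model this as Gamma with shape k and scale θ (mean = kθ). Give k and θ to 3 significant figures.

For Gamma(k, scale θ): mean = kθ, variance = kθ², so CV = 1/√k.
CV = 0.53, hence k = 1/CV² = 3.56.
Then θ = mean/k = 38.6/3.56 = 10.8.

k ≈ 3.56, θ ≈ 10.8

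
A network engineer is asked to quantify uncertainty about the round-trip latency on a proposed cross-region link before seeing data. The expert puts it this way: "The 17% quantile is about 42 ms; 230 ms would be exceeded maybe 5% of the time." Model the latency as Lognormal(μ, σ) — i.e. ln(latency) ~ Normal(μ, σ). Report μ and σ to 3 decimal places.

If T ~ Lognormal(μ,σ) then ln T ~ Normal(μ,σ), so the p-quantile of ln T is μ + z_p·σ.
ln(42) = 3.738 and ln(230) = 5.438; z_{0.17} = -0.9542, z_{0.95} = 1.645.
σ = (5.438 − 3.738)/(1.645 − (-0.9542)) = 0.654.
μ = 3.738 − (-0.9542)·0.654 = 4.362.

μ ≈ 4.362, σ ≈ 0.654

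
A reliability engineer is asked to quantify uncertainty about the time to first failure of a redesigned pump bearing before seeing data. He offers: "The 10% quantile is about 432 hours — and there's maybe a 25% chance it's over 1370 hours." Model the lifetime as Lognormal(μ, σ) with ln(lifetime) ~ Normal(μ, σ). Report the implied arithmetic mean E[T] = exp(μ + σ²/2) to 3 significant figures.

E[T] ≈ 1100 hours

If T ~ Lognormal(μ,σ) then ln T ~ Normal(μ,σ), so the p-quantile of ln T is μ + z_p·σ.
ln(432) = 6.068 and ln(1370) = 7.223; z_{0.1} = -1.282, z_{0.75} = 0.6745.
σ = (7.223 − 6.068)/(0.6745 − (-1.282)) = 0.590.
μ = 6.068 − (-1.282)·0.590 = 6.825.
E[T] = exp(μ + σ²/2) = exp(6.825 + 0.1741) = 1100 hours.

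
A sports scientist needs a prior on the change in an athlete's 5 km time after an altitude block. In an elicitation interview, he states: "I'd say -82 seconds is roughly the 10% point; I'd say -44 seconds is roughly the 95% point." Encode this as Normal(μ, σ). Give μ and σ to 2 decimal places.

For Normal(μ,σ), the p-quantile is μ + z_p·σ. Here z_{0.1} = -1.282, z_{0.95} = 1.645.
So -82 = μ − 1.282σ and -44 = μ + 1.645σ.
Subtracting: σ = (-44 − -82)/(1.645 − (-1.282)) = 12.99.
Then μ = -82 − (-1.282)·12.99 = -65.36.

μ = -65.36, σ = 12.99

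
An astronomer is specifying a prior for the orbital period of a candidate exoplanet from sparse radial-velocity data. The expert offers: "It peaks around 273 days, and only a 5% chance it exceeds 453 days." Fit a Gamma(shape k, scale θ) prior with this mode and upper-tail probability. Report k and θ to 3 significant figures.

k ≈ 11.9, θ ≈ 25.1

Gamma(k,θ) with k>1 has mode (k−1)θ, so θ = 273/(k−1).
Need P(X < 453) = 0.95 with θ tied to k this way. Start at k = 2, θ = 273: P(X<453) ≈ 0.494.
Too low — raise k to concentrate. Iterating converges to k ≈ 11.9.
Then θ = 273/(11.9−1) ≈ 25.1.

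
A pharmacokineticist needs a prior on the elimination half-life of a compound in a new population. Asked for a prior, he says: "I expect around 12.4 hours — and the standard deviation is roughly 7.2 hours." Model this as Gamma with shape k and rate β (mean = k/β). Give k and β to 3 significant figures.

k ≈ 2.97, β ≈ 0.239

For Gamma(k, rate β): mean = k/β, variance = k/β², so CV = 1/√k.
CV = SD/mean = 7.2/12.4 = 0.5806, hence k = 1/CV² = 2.97.
Then β = k/mean = 2.97/12.4 = 0.239.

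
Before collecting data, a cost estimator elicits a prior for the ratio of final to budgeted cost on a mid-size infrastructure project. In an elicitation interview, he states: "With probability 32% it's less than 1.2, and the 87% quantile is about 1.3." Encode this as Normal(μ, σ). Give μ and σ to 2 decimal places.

μ = 1.23, σ = 0.06

The p-quantile of Normal(μ,σ) is μ + z_p·σ, with z_{0.32} = -0.4677 and z_{0.87} = 1.126.
Eliminate σ: μ = (z₂·x₁ − z₁·x₂)/(z₂ − z₁) = (1.126·1.2 − (-0.4677)·1.3)/1.594 = 1.23.
Then σ = (x₂ − x₁)/(z₂ − z₁) = (1.3 − 1.2)/1.594 = 0.06.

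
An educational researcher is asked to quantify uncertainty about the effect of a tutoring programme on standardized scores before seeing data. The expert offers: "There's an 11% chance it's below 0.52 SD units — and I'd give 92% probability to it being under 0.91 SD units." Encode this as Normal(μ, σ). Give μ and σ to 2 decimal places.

For Normal(μ,σ), the p-quantile is μ + z_p·σ. Here z_{0.11} = -1.227, z_{0.92} = 1.405.
So 0.52 = μ − 1.227σ and 0.91 = μ + 1.405σ.
Subtracting: σ = (0.91 − 0.52)/(1.405 − (-1.227)) = 0.15.
Then μ = 0.52 − (-1.227)·0.15 = 0.70.

μ = 0.70, σ = 0.15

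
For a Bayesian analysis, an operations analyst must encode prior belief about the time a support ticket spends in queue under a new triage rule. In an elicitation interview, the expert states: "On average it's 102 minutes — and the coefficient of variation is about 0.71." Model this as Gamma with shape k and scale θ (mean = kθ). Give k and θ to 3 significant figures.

For Gamma(k, scale θ): mean = kθ, variance = kθ², so CV = 1/√k.
CV = 0.71, hence k = 1/CV² = 1.98.
Then θ = mean/k = 102/1.98 = 51.4.

k ≈ 1.98, θ ≈ 51.4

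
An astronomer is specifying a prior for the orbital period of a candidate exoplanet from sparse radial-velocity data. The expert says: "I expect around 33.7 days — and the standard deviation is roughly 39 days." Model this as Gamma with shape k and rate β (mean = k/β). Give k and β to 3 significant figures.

k ≈ 0.747, β ≈ 0.0222

For Gamma(k, rate β): mean = k/β, variance = k/β², so CV = 1/√k.
CV = SD/mean = 39/33.7 = 1.157, hence k = 1/CV² = 0.747.
Then β = k/mean = 0.747/33.7 = 0.0222.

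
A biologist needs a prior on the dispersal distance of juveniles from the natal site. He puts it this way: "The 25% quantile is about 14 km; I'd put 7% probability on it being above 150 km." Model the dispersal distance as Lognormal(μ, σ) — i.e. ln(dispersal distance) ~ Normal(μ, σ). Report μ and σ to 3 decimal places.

If T ~ Lognormal(μ,σ) then ln T ~ Normal(μ,σ), so the p-quantile of ln T is μ + z_p·σ.
ln(14) = 2.639 and ln(150) = 5.011; z_{0.25} = -0.6745, z_{0.93} = 1.476.
σ = (5.011 − 2.639)/(1.476 − (-0.6745)) = 1.103.
μ = 2.639 − (-0.6745)·1.103 = 3.383.

μ ≈ 3.383, σ ≈ 1.103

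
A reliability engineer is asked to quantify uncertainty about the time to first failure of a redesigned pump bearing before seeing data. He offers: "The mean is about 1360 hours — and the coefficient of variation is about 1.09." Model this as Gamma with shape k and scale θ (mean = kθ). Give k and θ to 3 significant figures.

For Gamma(k, scale θ): mean = kθ, variance = kθ², so CV = 1/√k.
CV = 1.09, hence k = 1/CV² = 0.842.
Then θ = mean/k = 1360/0.842 = 1620.

k ≈ 0.842, θ ≈ 1620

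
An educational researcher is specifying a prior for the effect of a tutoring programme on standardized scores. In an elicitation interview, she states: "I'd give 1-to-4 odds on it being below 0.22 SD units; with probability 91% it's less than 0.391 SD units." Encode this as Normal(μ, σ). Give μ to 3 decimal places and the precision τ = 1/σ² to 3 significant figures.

μ = 0.286, τ = 163

For Normal(μ,σ), the p-quantile is μ + z_p·σ. Here z_{0.2} = -0.8416, z_{0.91} = 1.341.
So 0.22 = μ − 0.8416σ and 0.391 = μ + 1.341σ.
Subtracting: σ = (0.391 − 0.22)/(1.341 − (-0.8416)) = 0.078.
Then μ = 0.22 − (-0.8416)·0.078 = 0.286.
Precision τ = 1/σ² = 1/0.07835² = 163.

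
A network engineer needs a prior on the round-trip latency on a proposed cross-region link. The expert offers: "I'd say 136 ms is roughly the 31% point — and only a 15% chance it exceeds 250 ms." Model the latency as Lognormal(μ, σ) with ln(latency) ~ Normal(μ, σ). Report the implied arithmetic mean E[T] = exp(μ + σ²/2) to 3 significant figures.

E[T] ≈ 179 ms

If T ~ Lognormal(μ,σ) then ln T ~ Normal(μ,σ), so the p-quantile of ln T is μ + z_p·σ.
ln(136) = 4.913 and ln(250) = 5.521; z_{0.31} = -0.4959, z_{0.85} = 1.036.
σ = (5.521 − 4.913)/(1.036 − (-0.4959)) = 0.397.
μ = 4.913 − (-0.4959)·0.397 = 5.110.
E[T] = exp(μ + σ²/2) = exp(5.110 + 0.0789) = 179 ms.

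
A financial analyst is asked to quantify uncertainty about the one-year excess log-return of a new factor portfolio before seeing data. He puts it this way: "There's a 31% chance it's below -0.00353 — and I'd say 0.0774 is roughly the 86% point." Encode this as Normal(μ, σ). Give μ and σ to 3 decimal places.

μ = 0.022, σ = 0.051

The p-quantile of Normal(μ,σ) is μ + z_p·σ, with z_{0.31} = -0.4959 and z_{0.86} = 1.08.
Eliminate σ: μ = (z₂·x₁ − z₁·x₂)/(z₂ − z₁) = (1.08·-0.00353 − (-0.4959)·0.0774)/1.576 = 0.022.
Then σ = (x₂ − x₁)/(z₂ − z₁) = (0.0774 − -0.00353)/1.576 = 0.051.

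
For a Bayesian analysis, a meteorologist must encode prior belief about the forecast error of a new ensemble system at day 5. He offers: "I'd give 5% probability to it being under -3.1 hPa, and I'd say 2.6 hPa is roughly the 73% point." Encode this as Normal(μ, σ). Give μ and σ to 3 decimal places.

The p-quantile of Normal(μ,σ) is μ + z_p·σ, with z_{0.05} = -1.645 and z_{0.73} = 0.6128.
Eliminate σ: μ = (z₂·x₁ − z₁·x₂)/(z₂ − z₁) = (0.6128·-3.1 − (-1.645)·2.6)/2.258 = 1.053.
Then σ = (x₂ − x₁)/(z₂ − z₁) = (2.6 − -3.1)/2.258 = 2.525.

μ = 1.053, σ = 2.525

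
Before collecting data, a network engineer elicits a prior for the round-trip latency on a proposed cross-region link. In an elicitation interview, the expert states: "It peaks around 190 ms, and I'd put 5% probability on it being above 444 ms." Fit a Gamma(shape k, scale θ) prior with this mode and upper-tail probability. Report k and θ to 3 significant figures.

k ≈ 4.8, θ ≈ 50

Gamma(k,θ) with k>1 has mode (k−1)θ, so θ = 190/(k−1).
Need P(X < 444) = 0.95 with θ tied to k this way. Start at k = 2, θ = 190: P(X<444) ≈ 0.678.
Too low — raise k to concentrate. Iterating converges to k ≈ 4.8.
Then θ = 190/(4.8−1) ≈ 50.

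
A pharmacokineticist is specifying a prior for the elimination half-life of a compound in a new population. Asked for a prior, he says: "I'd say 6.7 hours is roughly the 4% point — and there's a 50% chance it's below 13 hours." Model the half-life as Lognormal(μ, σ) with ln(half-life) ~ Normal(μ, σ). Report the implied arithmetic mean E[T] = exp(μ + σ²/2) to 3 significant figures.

If T ~ Lognormal(μ,σ) then ln T ~ Normal(μ,σ), so the p-quantile of ln T is μ + z_p·σ.
ln(6.7) = 1.902 and ln(13) = 2.565; z_{0.04} = -1.751, z_{0.5} = 0.
σ = (2.565 − 1.902)/(0 − (-1.751)) = 0.379.
μ = 1.902 − (-1.751)·0.379 = 2.565.
E[T] = exp(μ + σ²/2) = exp(2.565 + 0.0717) = 14 hours.

E[T] ≈ 14 hours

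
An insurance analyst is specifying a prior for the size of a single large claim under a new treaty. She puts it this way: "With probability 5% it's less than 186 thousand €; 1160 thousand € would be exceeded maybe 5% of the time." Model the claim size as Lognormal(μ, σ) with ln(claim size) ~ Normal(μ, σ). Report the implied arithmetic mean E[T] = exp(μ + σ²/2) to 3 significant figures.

If T ~ Lognormal(μ,σ) then ln T ~ Normal(μ,σ), so the p-quantile of ln T is μ + z_p·σ.
ln(186) = 5.226 and ln(1160) = 7.056; z_{0.05} = -1.645, z_{0.95} = 1.645.
σ = (7.056 − 5.226)/(1.645 − (-1.645)) = 0.556.
μ = 5.226 − (-1.645)·0.556 = 6.141.
E[T] = exp(μ + σ²/2) = exp(6.141 + 0.1548) = 542 thousand €.

E[T] ≈ 542 thousand €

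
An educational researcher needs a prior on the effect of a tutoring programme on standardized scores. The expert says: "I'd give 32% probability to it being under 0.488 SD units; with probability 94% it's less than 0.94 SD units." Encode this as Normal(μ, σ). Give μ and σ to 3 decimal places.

For Normal(μ,σ), the p-quantile is μ + z_p·σ. Here z_{0.32} = -0.4677, z_{0.94} = 1.555.
So 0.488 = μ − 0.4677σ and 0.94 = μ + 1.555σ.
Subtracting: σ = (0.94 − 0.488)/(1.555 − (-0.4677)) = 0.223.
Then μ = 0.488 − (-0.4677)·0.223 = 0.593.

μ = 0.593, σ = 0.223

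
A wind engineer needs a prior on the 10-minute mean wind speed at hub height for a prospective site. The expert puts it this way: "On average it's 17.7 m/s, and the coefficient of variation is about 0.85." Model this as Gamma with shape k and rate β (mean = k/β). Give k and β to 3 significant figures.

k ≈ 1.38, β ≈ 0.0782

For Gamma(k, rate β): mean = k/β, variance = k/β², so CV = 1/√k.
CV = 0.85, hence k = 1/CV² = 1.38.
Then β = k/mean = 1.38/17.7 = 0.0782.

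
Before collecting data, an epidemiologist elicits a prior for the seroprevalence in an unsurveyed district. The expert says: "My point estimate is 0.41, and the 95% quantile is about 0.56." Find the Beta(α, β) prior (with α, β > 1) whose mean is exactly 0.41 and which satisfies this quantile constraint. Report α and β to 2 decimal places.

With mean 0.41 fixed, write α = 0.41s, β = 0.59s where s = α+β.
Need P(θ < 0.56) = 0.95 under Beta(0.41s, 0.59s). Normal approximation: (q−m)/√(m(1−m)/s) ≈ z_{0.95} = 1.64, so s ≈ 0.41·0.59·(1.64)²/(0.56−0.41)² = 29.1.
At s = 29.1: P(θ<0.56) ≈ 0.949. Adjusting to match 0.95 gives s ≈ 29.59.
So α = 0.41·29.59 ≈ 12.13, β = 0.59·29.59 ≈ 17.46.

α ≈ 12.13, β ≈ 17.46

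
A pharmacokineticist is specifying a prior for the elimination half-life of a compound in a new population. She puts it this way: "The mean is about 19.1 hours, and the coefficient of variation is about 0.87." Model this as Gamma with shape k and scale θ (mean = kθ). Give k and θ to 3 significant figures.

k ≈ 1.32, θ ≈ 14.5

For Gamma(k, scale θ): mean = kθ, variance = kθ², so CV = 1/√k.
CV = 0.87, hence k = 1/CV² = 1.32.
Then θ = mean/k = 19.1/1.32 = 14.5.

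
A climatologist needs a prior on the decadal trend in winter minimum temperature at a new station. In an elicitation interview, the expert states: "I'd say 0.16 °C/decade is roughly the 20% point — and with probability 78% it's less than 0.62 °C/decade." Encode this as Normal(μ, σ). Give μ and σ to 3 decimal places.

μ = 0.400, σ = 0.285

The p-quantile of Normal(μ,σ) is μ + z_p·σ, with z_{0.2} = -0.8416 and z_{0.78} = 0.7722.
Eliminate σ: μ = (z₂·x₁ − z₁·x₂)/(z₂ − z₁) = (0.7722·0.16 − (-0.8416)·0.62)/1.614 = 0.400.
Then σ = (x₂ − x₁)/(z₂ − z₁) = (0.62 − 0.16)/1.614 = 0.285.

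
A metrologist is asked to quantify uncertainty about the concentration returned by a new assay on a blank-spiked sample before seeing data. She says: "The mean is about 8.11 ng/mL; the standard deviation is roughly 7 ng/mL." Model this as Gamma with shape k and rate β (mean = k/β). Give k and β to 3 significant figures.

k ≈ 1.34, β ≈ 0.166

For Gamma(k, rate β): mean = k/β, variance = k/β², so CV = 1/√k.
CV = SD/mean = 7/8.11 = 0.8631, hence k = 1/CV² = 1.34.
Then β = k/mean = 1.34/8.11 = 0.166.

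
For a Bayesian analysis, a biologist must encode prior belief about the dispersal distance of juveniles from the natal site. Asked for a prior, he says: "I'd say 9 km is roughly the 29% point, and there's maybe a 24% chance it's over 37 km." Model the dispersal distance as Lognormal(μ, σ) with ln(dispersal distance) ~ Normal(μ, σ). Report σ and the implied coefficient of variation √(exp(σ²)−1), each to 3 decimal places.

If T ~ Lognormal(μ,σ) then ln T ~ Normal(μ,σ), so the p-quantile of ln T is μ + z_p·σ.
ln(9) = 2.197 and ln(37) = 3.611; z_{0.29} = -0.5534, z_{0.76} = 0.7063.
σ = (3.611 − 2.197)/(0.7063 − (-0.5534)) = 1.122.
μ = 2.197 − (-0.5534)·1.122 = 2.818.
CV = √(exp(σ²)−1) = √(exp(1.2595)−1) = 1.589.

σ ≈ 1.122, CV ≈ 1.589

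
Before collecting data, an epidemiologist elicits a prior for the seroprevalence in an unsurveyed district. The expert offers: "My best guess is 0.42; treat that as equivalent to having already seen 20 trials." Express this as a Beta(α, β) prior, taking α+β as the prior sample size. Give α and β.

Under the effective-sample-size interpretation, Beta(α, β) has prior mean α/(α+β) and prior sample size α+β.
So α+β = 20 and α/(α+β) = 0.42, giving α = 0.42·20 = 8.4 and β = 20 − 8.4 = 11.6.

α = 8.4, β = 11.6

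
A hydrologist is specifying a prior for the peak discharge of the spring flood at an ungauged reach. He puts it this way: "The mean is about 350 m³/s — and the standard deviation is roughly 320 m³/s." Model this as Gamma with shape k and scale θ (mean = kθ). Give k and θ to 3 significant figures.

k ≈ 1.2, θ ≈ 293

For Gamma(k, scale θ): mean = kθ, variance = kθ², so CV = 1/√k.
CV = SD/mean = 320/350 = 0.9143, hence k = 1/CV² = 1.2.
Then θ = mean/k = 350/1.2 = 293.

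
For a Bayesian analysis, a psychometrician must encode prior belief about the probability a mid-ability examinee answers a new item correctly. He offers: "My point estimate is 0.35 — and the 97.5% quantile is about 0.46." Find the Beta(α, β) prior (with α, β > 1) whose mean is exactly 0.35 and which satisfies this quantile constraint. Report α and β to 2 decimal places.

α ≈ 26.56, β ≈ 49.33

With mean 0.35 fixed, write α = 0.35s, β = 0.65s where s = α+β.
Need P(θ < 0.46) = 0.975 under Beta(0.35s, 0.65s). Normal approximation: (q−m)/√(m(1−m)/s) ≈ z_{0.975} = 1.96, so s ≈ 0.35·0.65·(1.96)²/(0.46−0.35)² = 72.2.
At s = 72.2: P(θ<0.46) ≈ 0.972. Adjusting to match 0.975 gives s ≈ 75.90.
So α = 0.35·75.90 ≈ 26.56, β = 0.65·75.90 ≈ 49.33.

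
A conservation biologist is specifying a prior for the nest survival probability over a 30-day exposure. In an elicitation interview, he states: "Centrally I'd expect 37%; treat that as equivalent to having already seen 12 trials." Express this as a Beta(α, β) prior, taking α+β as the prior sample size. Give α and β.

Under the effective-sample-size interpretation, Beta(α, β) has prior mean α/(α+β) and prior sample size α+β.
So α+β = 12 and α/(α+β) = 0.37, giving α = 0.37·12 = 4.44 and β = 12 − 4.44 = 7.56.

α = 4.44, β = 7.56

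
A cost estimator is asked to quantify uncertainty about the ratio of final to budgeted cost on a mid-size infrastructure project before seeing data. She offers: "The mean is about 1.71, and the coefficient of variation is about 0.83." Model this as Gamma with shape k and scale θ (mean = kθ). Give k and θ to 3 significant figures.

For Gamma(k, scale θ): mean = kθ, variance = kθ², so CV = 1/√k.
CV = 0.83, hence k = 1/CV² = 1.45.
Then θ = mean/k = 1.71/1.45 = 1.18.

k ≈ 1.45, θ ≈ 1.18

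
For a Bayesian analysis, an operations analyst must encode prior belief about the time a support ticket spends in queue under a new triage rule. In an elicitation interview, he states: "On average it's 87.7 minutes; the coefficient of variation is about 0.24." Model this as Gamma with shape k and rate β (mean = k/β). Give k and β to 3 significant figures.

For Gamma(k, rate β): mean = k/β, variance = k/β², so CV = 1/√k.
CV = 0.24, hence k = 1/CV² = 17.4.
Then β = k/mean = 17.4/87.7 = 0.198.

k ≈ 17.4, β ≈ 0.198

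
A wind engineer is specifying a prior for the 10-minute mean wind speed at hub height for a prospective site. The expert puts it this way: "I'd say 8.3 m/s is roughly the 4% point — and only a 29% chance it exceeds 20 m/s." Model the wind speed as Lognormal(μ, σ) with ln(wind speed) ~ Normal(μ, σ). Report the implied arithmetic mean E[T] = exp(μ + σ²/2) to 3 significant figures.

If T ~ Lognormal(μ,σ) then ln T ~ Normal(μ,σ), so the p-quantile of ln T is μ + z_p·σ.
ln(8.3) = 2.116 and ln(20) = 2.996; z_{0.04} = -1.751, z_{0.71} = 0.5534.
σ = (2.996 − 2.116)/(0.5534 − (-1.751)) = 0.382.
μ = 2.116 − (-1.751)·0.382 = 2.785.
E[T] = exp(μ + σ²/2) = exp(2.785 + 0.0728) = 17.4 m/s.

E[T] ≈ 17.4 m/s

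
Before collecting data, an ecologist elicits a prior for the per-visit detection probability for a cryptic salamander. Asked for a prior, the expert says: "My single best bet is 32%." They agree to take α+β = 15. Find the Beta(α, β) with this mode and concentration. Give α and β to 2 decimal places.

For α,β > 1 the Beta mode is (α−1)/(α+β−2). With α+β = 15, the mode is (α−1)/13.
Set (α−1)/13 = 0.32 → α = 1 + 0.32·13 = 5.16.
β = 15 − α = 9.84.

α = 5.16, β = 9.84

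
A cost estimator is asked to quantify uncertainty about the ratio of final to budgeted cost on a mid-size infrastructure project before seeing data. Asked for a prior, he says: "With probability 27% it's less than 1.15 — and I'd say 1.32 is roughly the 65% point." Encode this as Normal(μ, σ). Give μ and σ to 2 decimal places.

The p-quantile of Normal(μ,σ) is μ + z_p·σ, with z_{0.27} = -0.6128 and z_{0.65} = 0.3853.
Eliminate σ: μ = (z₂·x₁ − z₁·x₂)/(z₂ − z₁) = (0.3853·1.15 − (-0.6128)·1.32)/0.9981 = 1.25.
Then σ = (x₂ − x₁)/(z₂ − z₁) = (1.32 − 1.15)/0.9981 = 0.17.

μ = 1.25, σ = 0.17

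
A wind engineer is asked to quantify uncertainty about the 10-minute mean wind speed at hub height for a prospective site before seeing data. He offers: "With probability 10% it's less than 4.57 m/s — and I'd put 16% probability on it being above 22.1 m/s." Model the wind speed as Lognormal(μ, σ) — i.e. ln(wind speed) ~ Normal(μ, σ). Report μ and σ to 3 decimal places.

If T ~ Lognormal(μ,σ) then ln T ~ Normal(μ,σ), so the p-quantile of ln T is μ + z_p·σ.
ln(4.57) = 1.52 and ln(22.1) = 3.096; z_{0.1} = -1.282, z_{0.84} = 0.9945.
σ = (3.096 − 1.52)/(0.9945 − (-1.282)) = 0.692.
μ = 1.52 − (-1.282)·0.692 = 2.407.

μ ≈ 2.407, σ ≈ 0.692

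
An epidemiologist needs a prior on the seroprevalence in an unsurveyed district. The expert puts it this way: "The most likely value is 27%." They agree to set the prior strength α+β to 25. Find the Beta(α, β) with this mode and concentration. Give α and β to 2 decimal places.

α = 7.21, β = 17.79

For α,β > 1 the Beta mode is (α−1)/(α+β−2). With α+β = 25, the mode is (α−1)/23.
Set (α−1)/23 = 0.27 → α = 1 + 0.27·23 = 7.21.
β = 25 − α = 17.79.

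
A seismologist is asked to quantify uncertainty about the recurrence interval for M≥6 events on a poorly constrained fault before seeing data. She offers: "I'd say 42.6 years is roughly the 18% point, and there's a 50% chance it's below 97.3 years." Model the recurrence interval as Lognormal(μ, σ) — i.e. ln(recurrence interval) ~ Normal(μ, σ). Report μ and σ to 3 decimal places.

μ ≈ 4.578, σ ≈ 0.902

If T ~ Lognormal(μ,σ) then ln T ~ Normal(μ,σ), so the p-quantile of ln T is μ + z_p·σ.
ln(42.6) = 3.752 and ln(97.3) = 4.578; z_{0.18} = -0.9154, z_{0.5} = 0.
σ = (4.578 − 3.752)/(0 − (-0.9154)) = 0.902.
μ = 3.752 − (-0.9154)·0.902 = 4.578.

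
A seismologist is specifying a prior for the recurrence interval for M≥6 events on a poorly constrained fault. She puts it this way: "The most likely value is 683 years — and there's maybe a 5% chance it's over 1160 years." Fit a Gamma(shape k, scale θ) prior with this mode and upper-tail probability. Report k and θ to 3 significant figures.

Gamma(k,θ) with k>1 has mode (k−1)θ, so θ = 683/(k−1).
Need P(X < 1160) = 0.95 with θ tied to k this way. Start at k = 2, θ = 683: P(X<1160) ≈ 0.506.
Too low — raise k to concentrate. Iterating converges to k ≈ 11.
Then θ = 683/(11−1) ≈ 68.6.

k ≈ 11, θ ≈ 68.6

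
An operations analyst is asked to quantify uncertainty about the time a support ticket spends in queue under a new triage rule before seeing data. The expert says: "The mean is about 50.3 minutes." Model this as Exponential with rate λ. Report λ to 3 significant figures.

Exponential mean = 1/λ, so λ = 1/50.3 = 0.0199.

λ ≈ 0.0199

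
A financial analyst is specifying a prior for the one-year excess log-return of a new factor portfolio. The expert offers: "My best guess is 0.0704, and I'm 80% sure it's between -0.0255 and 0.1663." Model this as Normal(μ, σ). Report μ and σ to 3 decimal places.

A symmetric 80% interval runs μ ± z·σ with z = 1.282.
Half-width = 0.0959, so σ = 0.0959/1.282 = 0.075.
μ is the stated best guess, 0.070.

μ = 0.070, σ = 0.075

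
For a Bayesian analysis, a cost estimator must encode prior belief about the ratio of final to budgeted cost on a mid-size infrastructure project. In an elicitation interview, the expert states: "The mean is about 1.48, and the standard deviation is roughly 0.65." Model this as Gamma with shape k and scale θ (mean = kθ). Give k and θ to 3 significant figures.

k ≈ 5.18, θ ≈ 0.285

For Gamma(k, scale θ): mean = kθ, variance = kθ², so CV = 1/√k.
CV = SD/mean = 0.65/1.48 = 0.4392, hence k = 1/CV² = 5.18.
Then θ = mean/k = 1.48/5.18 = 0.285.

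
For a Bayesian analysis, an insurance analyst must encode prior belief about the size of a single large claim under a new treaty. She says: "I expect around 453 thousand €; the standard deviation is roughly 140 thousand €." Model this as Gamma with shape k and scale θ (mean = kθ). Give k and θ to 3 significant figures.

For Gamma(k, scale θ): mean = kθ, variance = kθ², so CV = 1/√k.
CV = SD/mean = 140/453 = 0.3091, hence k = 1/CV² = 10.5.
Then θ = mean/k = 453/10.5 = 43.3.

k ≈ 10.5, θ ≈ 43.3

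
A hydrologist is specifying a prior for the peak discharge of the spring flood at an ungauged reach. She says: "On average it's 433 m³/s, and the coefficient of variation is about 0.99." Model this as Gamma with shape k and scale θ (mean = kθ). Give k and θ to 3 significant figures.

For Gamma(k, scale θ): mean = kθ, variance = kθ², so CV = 1/√k.
CV = 0.99, hence k = 1/CV² = 1.02.
Then θ = mean/k = 433/1.02 = 424.

k ≈ 1.02, θ ≈ 424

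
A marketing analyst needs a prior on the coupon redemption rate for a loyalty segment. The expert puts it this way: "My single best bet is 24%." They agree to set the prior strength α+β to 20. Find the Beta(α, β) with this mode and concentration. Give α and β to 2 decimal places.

α = 5.32, β = 14.68

For α,β > 1 the Beta mode is (α−1)/(α+β−2). With α+β = 20, the mode is (α−1)/18.
Set (α−1)/18 = 0.24 → α = 1 + 0.24·18 = 5.32.
β = 20 − α = 14.68.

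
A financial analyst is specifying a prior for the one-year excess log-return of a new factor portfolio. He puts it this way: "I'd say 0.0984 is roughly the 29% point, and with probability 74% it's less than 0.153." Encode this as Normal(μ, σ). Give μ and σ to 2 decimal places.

For Normal(μ,σ), the p-quantile is μ + z_p·σ. Here z_{0.29} = -0.5534, z_{0.74} = 0.6433.
So 0.0984 = μ − 0.5534σ and 0.153 = μ + 0.6433σ.
Subtracting: σ = (0.153 − 0.0984)/(0.6433 − (-0.5534)) = 0.05.
Then μ = 0.0984 − (-0.5534)·0.05 = 0.12.

μ = 0.12, σ = 0.05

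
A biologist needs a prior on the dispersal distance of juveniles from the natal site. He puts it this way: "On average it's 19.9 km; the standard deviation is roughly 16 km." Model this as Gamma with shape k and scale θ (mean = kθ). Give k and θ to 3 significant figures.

For Gamma(k, scale θ): mean = kθ, variance = kθ², so CV = 1/√k.
CV = SD/mean = 16/19.9 = 0.804, hence k = 1/CV² = 1.55.
Then θ = mean/k = 19.9/1.55 = 12.9.

k ≈ 1.55, θ ≈ 12.9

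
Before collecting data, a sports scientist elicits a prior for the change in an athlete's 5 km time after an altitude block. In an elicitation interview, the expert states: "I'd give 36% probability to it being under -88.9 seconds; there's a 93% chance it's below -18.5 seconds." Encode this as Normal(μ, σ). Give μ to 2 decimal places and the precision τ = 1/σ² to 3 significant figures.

μ = -75.14, τ = 0.000679

The p-quantile of Normal(μ,σ) is μ + z_p·σ, with z_{0.36} = -0.3585 and z_{0.93} = 1.476.
Eliminate σ: μ = (z₂·x₁ − z₁·x₂)/(z₂ − z₁) = (1.476·-88.9 − (-0.3585)·-18.5)/1.834 = -75.14.
Then σ = (x₂ − x₁)/(z₂ − z₁) = (-18.5 − -88.9)/1.834 = 38.38.
Precision τ = 1/σ² = 1/38.38² = 0.000679.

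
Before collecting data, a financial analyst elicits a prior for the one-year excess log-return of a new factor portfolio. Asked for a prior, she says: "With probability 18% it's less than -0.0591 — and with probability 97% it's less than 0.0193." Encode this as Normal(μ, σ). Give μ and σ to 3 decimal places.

For Normal(μ,σ), the p-quantile is μ + z_p·σ. Here z_{0.18} = -0.9154, z_{0.97} = 1.881.
So -0.0591 = μ − 0.9154σ and 0.0193 = μ + 1.881σ.
Subtracting: σ = (0.0193 − -0.0591)/(1.881 − (-0.9154)) = 0.028.
Then μ = -0.0591 − (-0.9154)·0.028 = -0.033.

μ = -0.033, σ = 0.028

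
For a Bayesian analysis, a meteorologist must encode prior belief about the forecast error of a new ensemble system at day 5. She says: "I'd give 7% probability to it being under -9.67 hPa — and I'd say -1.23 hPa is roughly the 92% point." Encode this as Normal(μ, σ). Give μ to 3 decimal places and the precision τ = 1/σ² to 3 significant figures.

For Normal(μ,σ), the p-quantile is μ + z_p·σ. Here z_{0.07} = -1.476, z_{0.92} = 1.405.
So -9.67 = μ − 1.476σ and -1.23 = μ + 1.405σ.
Subtracting: σ = (-1.23 − -9.67)/(1.405 − (-1.476)) = 2.930.
Then μ = -9.67 − (-1.476)·2.930 = -5.346.
Precision τ = 1/σ² = 1/2.93² = 0.117.

μ = -5.346, τ = 0.117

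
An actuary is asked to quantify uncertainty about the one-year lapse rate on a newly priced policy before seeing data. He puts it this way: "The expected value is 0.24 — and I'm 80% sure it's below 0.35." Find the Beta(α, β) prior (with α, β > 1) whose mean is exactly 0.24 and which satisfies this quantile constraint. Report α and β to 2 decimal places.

With mean 0.24 fixed, write α = 0.24s, β = 0.76s where s = α+β.
Need P(θ < 0.35) = 0.8 under Beta(0.24s, 0.76s). Normal approximation: (q−m)/√(m(1−m)/s) ≈ z_{0.8} = 0.842, so s ≈ 0.24·0.76·(0.842)²/(0.35−0.24)² = 10.7.
At s = 10.7: P(θ<0.35) ≈ 0.811. Adjusting to match 0.8 gives s ≈ 9.41.
So α = 0.24·9.41 ≈ 2.26, β = 0.76·9.41 ≈ 7.15.

α ≈ 2.26, β ≈ 7.15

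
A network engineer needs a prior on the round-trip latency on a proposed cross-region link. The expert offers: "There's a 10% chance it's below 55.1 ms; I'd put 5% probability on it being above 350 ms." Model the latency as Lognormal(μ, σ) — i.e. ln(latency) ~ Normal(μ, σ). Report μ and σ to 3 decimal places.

μ ≈ 4.819, σ ≈ 0.632

If T ~ Lognormal(μ,σ) then ln T ~ Normal(μ,σ), so the p-quantile of ln T is μ + z_p·σ.
ln(55.1) = 4.009 and ln(350) = 5.858; z_{0.1} = -1.282, z_{0.95} = 1.645.
σ = (5.858 − 4.009)/(1.645 − (-1.282)) = 0.632.
μ = 4.009 − (-1.282)·0.632 = 4.819.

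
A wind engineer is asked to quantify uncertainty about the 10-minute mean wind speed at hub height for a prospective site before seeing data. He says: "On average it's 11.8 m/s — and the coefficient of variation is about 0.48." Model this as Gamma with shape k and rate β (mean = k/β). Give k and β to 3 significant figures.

For Gamma(k, rate β): mean = k/β, variance = k/β², so CV = 1/√k.
CV = 0.48, hence k = 1/CV² = 4.34.
Then β = k/mean = 4.34/11.8 = 0.368.

k ≈ 4.34, β ≈ 0.368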